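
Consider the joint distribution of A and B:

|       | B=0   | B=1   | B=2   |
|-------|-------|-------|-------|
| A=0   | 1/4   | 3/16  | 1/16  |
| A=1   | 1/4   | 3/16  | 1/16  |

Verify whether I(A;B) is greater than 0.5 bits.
Marginal P(A) (row sums):
  P(A=0) = 1/4 + 3/16 + 1/16 = 1/2
  P(A=1) = 1/4 + 3/16 + 1/16 = 1/2
Marginal P(B) (column sums):
  P(B=0) = 1/4 + 1/4 = 1/2
  P(B=1) = 3/16 + 3/16 = 3/8
  P(B=2) = 1/16 + 1/16 = 1/8

H(A) = -[(1/2)·log₂(1/2) + (1/2)·log₂(1/2)]
  = 0.5000 + 0.5000
  = 1.0000 bits
H(B) = -[(1/2)·log₂(1/2) + (3/8)·log₂(3/8) + (1/8)·log₂(1/8)]
  = 0.5000 + 0.5306 + 0.3750
  = 1.4056 bits
H(A,B) = -[(1/4)·log₂(1/4) + (3/16)·log₂(3/16) + (1/16)·log₂(1/16) + (1/4)·log₂(1/4) + (3/16)·log₂(3/16) + (1/16)·log₂(1/16)]
  = 0.5000 + 0.4528 + 0.2500 + 0.5000 + 0.4528 + 0.2500
  = 2.4056 bits

I(A;B) = H(A) + H(B) - H(A,B)
  = 1.0000 + 1.4056 - 2.4056
  = 0.0000 bits

No. I(A;B) = 0.0000 bits, which is ≤ 0.5 bits.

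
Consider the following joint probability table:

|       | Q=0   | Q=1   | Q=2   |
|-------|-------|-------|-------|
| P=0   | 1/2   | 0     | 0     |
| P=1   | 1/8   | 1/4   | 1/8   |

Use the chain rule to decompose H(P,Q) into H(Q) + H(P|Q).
By the chain rule: H(P,Q) = H(Q) + H(P|Q)

Marginal P(Q) (column sums):
  P(Q=0) = 1/2 + 1/8 = 5/8
  P(Q=1) = 0 + 1/4 = 1/4
  P(Q=2) = 0 + 1/8 = 1/8
H(Q) = -[(5/8)·log₂(5/8) + (1/4)·log₂(1/4) + (1/8)·log₂(1/8)]
  = 0.4238 + 0.5000 + 0.3750
  = 1.2988 bits
H(P|Q) = -Σ P(P,Q)·log₂ P(P|Q), where P(P|Q) = P(P,Q) / P(Q)
  (cells with P(P,Q) = 0 contribute 0)
  (P=0,Q=0): P(P|Q) = (1/2)/(5/8) = 4/5;  -(1/2)·log₂(4/5) = 0.1610
  (P=1,Q=0): P(P|Q) = (1/8)/(5/8) = 1/5;  -(1/8)·log₂(1/5) = 0.2902
  (P=1,Q=1): P(P|Q) = (1/4)/(1/4) = 1;  -(1/4)·log₂(1) = 0.0000
  (P=1,Q=2): P(P|Q) = (1/8)/(1/8) = 1;  -(1/8)·log₂(1) = 0.0000
H(P|Q) = 0.1610 + 0.2902 + 0.0000 + 0.0000
  = 0.4512 bits

H(P,Q) = H(Q) + H(P|Q) = 1.2988 + 0.4512 = 1.7500 bits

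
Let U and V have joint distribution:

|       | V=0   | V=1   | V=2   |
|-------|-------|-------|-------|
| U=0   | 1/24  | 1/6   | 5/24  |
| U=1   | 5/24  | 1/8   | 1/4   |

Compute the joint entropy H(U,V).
H(U,V) = -Σ P(U,V) log₂ P(U,V), summed over the non-zero cells:
H(U,V) = -[(1/24)·log₂(1/24) + (1/6)·log₂(1/6) + (5/24)·log₂(5/24) + (5/24)·log₂(5/24) + (1/8)·log₂(1/8) + (1/4)·log₂(1/4)]
  = 0.1910 + 0.4308 + 0.4715 + 0.4715 + 0.3750 + 0.5000
  = 2.4398 bits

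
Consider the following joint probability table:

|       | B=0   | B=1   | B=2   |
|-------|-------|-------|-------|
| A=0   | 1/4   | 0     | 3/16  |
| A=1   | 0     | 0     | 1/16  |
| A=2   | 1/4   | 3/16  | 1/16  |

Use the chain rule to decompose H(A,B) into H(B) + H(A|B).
By the chain rule: H(A,B) = H(B) + H(A|B)

Marginal P(B) (column sums):
  P(B=0) = 1/4 + 0 + 1/4 = 1/2
  P(B=1) = 0 + 0 + 3/16 = 3/16
  P(B=2) = 3/16 + 1/16 + 1/16 = 5/16
H(B) = -[(1/2)·log₂(1/2) + (3/16)·log₂(3/16) + (5/16)·log₂(5/16)]
  = 0.5000 + 0.4528 + 0.5244
  = 1.4772 bits
H(A|B) = -Σ P(A,B)·log₂ P(A|B), where P(A|B) = P(A,B) / P(B)
  (cells with P(A,B) = 0 contribute 0)
  (A=0,B=0): P(A|B) = (1/4)/(1/2) = 1/2;  -(1/4)·log₂(1/2) = 0.2500
  (A=0,B=2): P(A|B) = (3/16)/(5/16) = 3/5;  -(3/16)·log₂(3/5) = 0.1382
  (A=1,B=2): P(A|B) = (1/16)/(5/16) = 1/5;  -(1/16)·log₂(1/5) = 0.1451
  (A=2,B=0): P(A|B) = (1/4)/(1/2) = 1/2;  -(1/4)·log₂(1/2) = 0.2500
  (A=2,B=1): P(A|B) = (3/16)/(3/16) = 1;  -(3/16)·log₂(1) = 0.0000
  (A=2,B=2): P(A|B) = (1/16)/(5/16) = 1/5;  -(1/16)·log₂(1/5) = 0.1451
H(A|B) = 0.2500 + 0.1382 + 0.1451 + 0.2500 + 0.0000 + 0.1451
  = 0.9284 bits

H(A,B) = H(B) + H(A|B) = 1.4772 + 0.9284 = 2.4056 bits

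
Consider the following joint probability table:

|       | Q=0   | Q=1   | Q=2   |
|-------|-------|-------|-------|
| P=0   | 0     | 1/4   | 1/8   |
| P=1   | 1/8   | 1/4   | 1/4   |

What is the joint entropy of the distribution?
H(P,Q) = -Σ P(P,Q) log₂ P(P,Q), summed over the non-zero cells:
H(P,Q) = -[(1/4)·log₂(1/4) + (1/8)·log₂(1/8) + (1/8)·log₂(1/8) + (1/4)·log₂(1/4) + (1/4)·log₂(1/4)]
  = 0.5000 + 0.3750 + 0.3750 + 0.5000 + 0.5000
  = 2.2500 bits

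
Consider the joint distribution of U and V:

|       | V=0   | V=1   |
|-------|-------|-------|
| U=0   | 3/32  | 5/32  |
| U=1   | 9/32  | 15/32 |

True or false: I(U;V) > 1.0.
Marginal P(U) (row sums):
  P(U=0) = 3/32 + 5/32 = 1/4
  P(U=1) = 9/32 + 15/32 = 3/4
Marginal P(V) (column sums):
  P(V=0) = 3/32 + 9/32 = 3/8
  P(V=1) = 5/32 + 15/32 = 5/8

H(U) = -[(1/4)·log₂(1/4) + (3/4)·log₂(3/4)]
  = 0.5000 + 0.3113
  = 0.8113 bits
H(V) = -[(3/8)·log₂(3/8) + (5/8)·log₂(5/8)]
  = 0.5306 + 0.4238
  = 0.9544 bits
H(U,V) = -[(3/32)·log₂(3/32) + (5/32)·log₂(5/32) + (9/32)·log₂(9/32) + (15/32)·log₂(15/32)]
  = 0.3202 + 0.4184 + 0.5147 + 0.5124
  = 1.7657 bits

I(U;V) = H(U) + H(V) - H(U,V)
  = 0.8113 + 0.9544 - 1.7657
  = 0.0000 bits

False. I(U;V) = 0.0000 bits, which is ≤ 1.0 bits.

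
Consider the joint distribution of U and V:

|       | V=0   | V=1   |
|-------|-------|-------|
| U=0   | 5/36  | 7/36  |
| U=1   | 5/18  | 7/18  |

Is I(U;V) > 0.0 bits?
Marginal P(U) (row sums):
  P(U=0) = 5/36 + 7/36 = 1/3
  P(U=1) = 5/18 + 7/18 = 2/3
Marginal P(V) (column sums):
  P(V=0) = 5/36 + 5/18 = 5/12
  P(V=1) = 7/36 + 7/18 = 7/12

H(U) = -[(1/3)·log₂(1/3) + (2/3)·log₂(2/3)]
  = 0.5283 + 0.3900
  = 0.9183 bits
H(V) = -[(5/12)·log₂(5/12) + (7/12)·log₂(7/12)]
  = 0.5263 + 0.4536
  = 0.9799 bits
H(U,V) = -[(5/36)·log₂(5/36) + (7/36)·log₂(7/36) + (5/18)·log₂(5/18) + (7/18)·log₂(7/18)]
  = 0.3956 + 0.4594 + 0.5133 + 0.5299
  = 1.8982 bits

I(U;V) = H(U) + H(V) - H(U,V)
  = 0.9183 + 0.9799 - 1.8982
  = 0.0000 bits

No. I(U;V) = 0.0000 bits, which is ≤ 0.0 bits.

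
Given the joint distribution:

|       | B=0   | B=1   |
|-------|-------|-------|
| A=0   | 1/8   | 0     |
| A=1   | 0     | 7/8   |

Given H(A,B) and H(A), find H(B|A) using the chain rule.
From the chain rule: H(A,B) = H(A) + H(B|A)
Therefore: H(B|A) = H(A,B) - H(A)

H(A,B) = -[(1/8)·log₂(1/8) + (7/8)·log₂(7/8)]
  = 0.3750 + 0.1686
  = 0.5436 bits
Marginal P(A) (row sums):
  P(A=0) = 1/8 + 0 = 1/8
  P(A=1) = 0 + 7/8 = 7/8
H(A) = -[(1/8)·log₂(1/8) + (7/8)·log₂(7/8)]
  = 0.3750 + 0.1686
  = 0.5436 bits

H(B|A) = 0.5436 - 0.5436 = 0.0000 bits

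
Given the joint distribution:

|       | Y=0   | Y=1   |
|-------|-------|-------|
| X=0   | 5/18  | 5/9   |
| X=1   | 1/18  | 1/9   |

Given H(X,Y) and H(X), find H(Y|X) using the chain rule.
From the chain rule: H(X,Y) = H(X) + H(Y|X)
Therefore: H(Y|X) = H(X,Y) - H(X)

H(X,Y) = -[(5/18)·log₂(5/18) + (5/9)·log₂(5/9) + (1/18)·log₂(1/18) + (1/9)·log₂(1/9)]
  = 0.5133 + 0.4711 + 0.2317 + 0.3522
  = 1.5683 bits
Marginal P(X) (row sums):
  P(X=0) = 5/18 + 5/9 = 5/6
  P(X=1) = 1/18 + 1/9 = 1/6
H(X) = -[(5/6)·log₂(5/6) + (1/6)·log₂(1/6)]
  = 0.2192 + 0.4308
  = 0.6500 bits

H(Y|X) = 1.5683 - 0.6500 = 0.9183 bits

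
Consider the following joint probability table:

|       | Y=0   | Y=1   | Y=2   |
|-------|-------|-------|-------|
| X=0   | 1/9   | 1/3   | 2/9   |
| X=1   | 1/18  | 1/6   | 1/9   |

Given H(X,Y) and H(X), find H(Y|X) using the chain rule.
From the chain rule: H(X,Y) = H(X) + H(Y|X)
Therefore: H(Y|X) = H(X,Y) - H(X)

H(X,Y) = -[(1/9)·log₂(1/9) + (1/3)·log₂(1/3) + (2/9)·log₂(2/9) + (1/18)·log₂(1/18) + (1/6)·log₂(1/6) + (1/9)·log₂(1/9)]
  = 0.3522 + 0.5283 + 0.4822 + 0.2317 + 0.4308 + 0.3522
  = 2.3774 bits
Marginal P(X) (row sums):
  P(X=0) = 1/9 + 1/3 + 2/9 = 2/3
  P(X=1) = 1/18 + 1/6 + 1/9 = 1/3
H(X) = -[(2/3)·log₂(2/3) + (1/3)·log₂(1/3)]
  = 0.3900 + 0.5283
  = 0.9183 bits

H(Y|X) = 2.3774 - 0.9183 = 1.4591 bits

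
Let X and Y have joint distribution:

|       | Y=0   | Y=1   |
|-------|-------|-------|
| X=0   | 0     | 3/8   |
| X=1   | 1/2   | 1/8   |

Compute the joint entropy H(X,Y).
H(X,Y) = -Σ P(X,Y) log₂ P(X,Y), summed over the non-zero cells:
H(X,Y) = -[(3/8)·log₂(3/8) + (1/2)·log₂(1/2) + (1/8)·log₂(1/8)]
  = 0.5306 + 0.5000 + 0.3750
  = 1.4056 bits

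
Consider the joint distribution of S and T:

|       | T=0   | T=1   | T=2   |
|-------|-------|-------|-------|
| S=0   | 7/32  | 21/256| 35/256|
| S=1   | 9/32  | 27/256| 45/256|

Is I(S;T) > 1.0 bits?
Marginal P(S) (row sums):
  P(S=0) = 7/32 + 21/256 + 35/256 = 7/16
  P(S=1) = 9/32 + 27/256 + 45/256 = 9/16
Marginal P(T) (column sums):
  P(T=0) = 7/32 + 9/32 = 1/2
  P(T=1) = 21/256 + 27/256 = 3/16
  P(T=2) = 35/256 + 45/256 = 5/16

H(S) = -[(7/16)·log₂(7/16) + (9/16)·log₂(9/16)]
  = 0.5218 + 0.4669
  = 0.9887 bits
H(T) = -[(1/2)·log₂(1/2) + (3/16)·log₂(3/16) + (5/16)·log₂(5/16)]
  = 0.5000 + 0.4528 + 0.5244
  = 1.4772 bits
H(S,T) = -[(7/32)·log₂(7/32) + (21/256)·log₂(21/256) + (35/256)·log₂(35/256) + (9/32)·log₂(9/32) + (27/256)·log₂(27/256) + (45/256)·log₂(45/256)]
  = 0.4796 + 0.2959 + 0.3925 + 0.5147 + 0.3423 + 0.4409
  = 2.4659 bits

I(S;T) = H(S) + H(T) - H(S,T)
  = 0.9887 + 1.4772 - 2.4659
  = 0.0000 bits

No. I(S;T) = 0.0000 bits, which is ≤ 1.0 bits.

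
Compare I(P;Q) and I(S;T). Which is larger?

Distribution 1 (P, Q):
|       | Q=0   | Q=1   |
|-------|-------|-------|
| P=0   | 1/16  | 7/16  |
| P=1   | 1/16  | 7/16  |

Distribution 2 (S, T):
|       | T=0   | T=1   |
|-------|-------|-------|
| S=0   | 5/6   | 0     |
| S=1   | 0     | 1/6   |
Distribution 1 (P, Q):
Marginal P(P) (row sums):
  P(P=0) = 1/16 + 7/16 = 1/2
  P(P=1) = 1/16 + 7/16 = 1/2
Marginal P(Q) (column sums):
  P(Q=0) = 1/16 + 1/16 = 1/8
  P(Q=1) = 7/16 + 7/16 = 7/8

H(P) = -[(1/2)·log₂(1/2) + (1/2)·log₂(1/2)]
  = 0.5000 + 0.5000
  = 1.0000 bits
H(Q) = -[(1/8)·log₂(1/8) + (7/8)·log₂(7/8)]
  = 0.3750 + 0.1686
  = 0.5436 bits
H(P,Q) = -[(1/16)·log₂(1/16) + (7/16)·log₂(7/16) + (1/16)·log₂(1/16) + (7/16)·log₂(7/16)]
  = 0.2500 + 0.5218 + 0.2500 + 0.5218
  = 1.5436 bits

I(P;Q) = H(P) + H(Q) - H(P,Q)
  = 1.0000 + 0.5436 - 1.5436
  = 0.0000 bits

Distribution 2 (S, T):
Marginal P(S) (row sums):
  P(S=0) = 5/6 + 0 = 5/6
  P(S=1) = 0 + 1/6 = 1/6
Marginal P(T) (column sums):
  P(T=0) = 5/6 + 0 = 5/6
  P(T=1) = 0 + 1/6 = 1/6

H(S) = -[(5/6)·log₂(5/6) + (1/6)·log₂(1/6)]
  = 0.2192 + 0.4308
  = 0.6500 bits
H(T) = -[(5/6)·log₂(5/6) + (1/6)·log₂(1/6)]
  = 0.2192 + 0.4308
  = 0.6500 bits
H(S,T) = -[(5/6)·log₂(5/6) + (1/6)·log₂(1/6)]
  = 0.2192 + 0.4308
  = 0.6500 bits

I(S;T) = H(S) + H(T) - H(S,T)
  = 0.6500 + 0.6500 - 0.6500
  = 0.6500 bits

I(S;T) = 0.6500 bits > I(P;Q) = 0.0000 bits, so (S, T) has the higher mutual information (stronger dependence).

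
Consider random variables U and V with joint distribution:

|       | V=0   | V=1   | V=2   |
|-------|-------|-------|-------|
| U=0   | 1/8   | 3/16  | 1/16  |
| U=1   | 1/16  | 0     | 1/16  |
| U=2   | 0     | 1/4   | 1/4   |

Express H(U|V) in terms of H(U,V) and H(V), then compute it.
H(U|V) = H(U,V) - H(V)

Marginal P(V) (column sums):
  P(V=0) = 1/8 + 1/16 + 0 = 3/16
  P(V=1) = 3/16 + 0 + 1/4 = 7/16
  P(V=2) = 1/16 + 1/16 + 1/4 = 3/8

H(U,V) = -[(1/8)·log₂(1/8) + (3/16)·log₂(3/16) + (1/16)·log₂(1/16) + (1/16)·log₂(1/16) + (1/16)·log₂(1/16) + (1/4)·log₂(1/4) + (1/4)·log₂(1/4)]
  = 0.3750 + 0.4528 + 0.2500 + 0.2500 + 0.2500 + 0.5000 + 0.5000
  = 2.5778 bits
H(V) = -[(3/16)·log₂(3/16) + (7/16)·log₂(7/16) + (3/8)·log₂(3/8)]
  = 0.4528 + 0.5218 + 0.5306
  = 1.5052 bits

H(U|V) = 2.5778 - 1.5052 = 1.0726 bits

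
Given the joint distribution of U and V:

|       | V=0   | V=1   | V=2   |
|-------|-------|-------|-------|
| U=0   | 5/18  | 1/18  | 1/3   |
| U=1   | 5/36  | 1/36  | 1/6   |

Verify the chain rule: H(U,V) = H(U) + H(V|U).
Left side:
H(U,V) = -[(5/18)·log₂(5/18) + (1/18)·log₂(1/18) + (1/3)·log₂(1/3) + (5/36)·log₂(5/36) + (1/36)·log₂(1/36) + (1/6)·log₂(1/6)]
  = 0.5133 + 0.2317 + 0.5283 + 0.3956 + 0.1436 + 0.4308
  = 2.2433 bits

Right side:
Marginal P(U) (row sums):
  P(U=0) = 5/18 + 1/18 + 1/3 = 2/3
  P(U=1) = 5/36 + 1/36 + 1/6 = 1/3
H(U) = -[(2/3)·log₂(2/3) + (1/3)·log₂(1/3)]
  = 0.3900 + 0.5283
  = 0.9183 bits
H(V|U) = -Σ P(U,V)·log₂ P(V|U), where P(V|U) = P(U,V) / P(U)
  (U=0,V=0): P(V|U) = (5/18)/(2/3) = 5/12;  -(5/18)·log₂(5/12) = 0.3508
  (U=0,V=1): P(V|U) = (1/18)/(2/3) = 1/12;  -(1/18)·log₂(1/12) = 0.1992
  (U=0,V=2): P(V|U) = (1/3)/(2/3) = 1/2;  -(1/3)·log₂(1/2) = 0.3333
  (U=1,V=0): P(V|U) = (5/36)/(1/3) = 5/12;  -(5/36)·log₂(5/12) = 0.1754
  (U=1,V=1): P(V|U) = (1/36)/(1/3) = 1/12;  -(1/36)·log₂(1/12) = 0.0996
  (U=1,V=2): P(V|U) = (1/6)/(1/3) = 1/2;  -(1/6)·log₂(1/2) = 0.1667
H(V|U) = 0.3508 + 0.1992 + 0.3333 + 0.1754 + 0.0996 + 0.1667
  = 1.3250 bits
H(U) + H(V|U) = 0.9183 + 1.3250 = 2.2433 bits

Both sides equal 2.2433 bits, so the chain rule holds ✓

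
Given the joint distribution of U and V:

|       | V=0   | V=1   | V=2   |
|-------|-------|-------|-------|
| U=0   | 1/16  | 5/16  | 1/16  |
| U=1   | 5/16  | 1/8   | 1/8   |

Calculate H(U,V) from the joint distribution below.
H(U,V) = -Σ P(U,V) log₂ P(U,V), summed over the non-zero cells:
H(U,V) = -[(1/16)·log₂(1/16) + (5/16)·log₂(5/16) + (1/16)·log₂(1/16) + (5/16)·log₂(5/16) + (1/8)·log₂(1/8) + (1/8)·log₂(1/8)]
  = 0.2500 + 0.5244 + 0.2500 + 0.5244 + 0.3750 + 0.3750
  = 2.2988 bits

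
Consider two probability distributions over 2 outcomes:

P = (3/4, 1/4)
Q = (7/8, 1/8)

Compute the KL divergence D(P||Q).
D(P||Q) = Σ P(i) log₂(P(i)/Q(i))
  i=0: (3/4) × log₂((3/4)/(7/8)) = (3/4) × log₂(6/7) = -0.1668
  i=1: (1/4) × log₂((1/4)/(1/8)) = (1/4) × log₂(2) = 0.2500
D(P||Q) = -0.1668 + 0.2500
  = 0.0832 bits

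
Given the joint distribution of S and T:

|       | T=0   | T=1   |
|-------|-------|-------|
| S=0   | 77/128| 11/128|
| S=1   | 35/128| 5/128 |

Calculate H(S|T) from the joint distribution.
Marginal P(T) (column sums):
  P(T=0) = 77/128 + 35/128 = 7/8
  P(T=1) = 11/128 + 5/128 = 1/8

H(S|T) = -Σ P(S,T)·log₂ P(S|T), where P(S|T) = P(S,T) / P(T)
  (S=0,T=0): P(S|T) = (77/128)/(7/8) = 11/16;  -(77/128)·log₂(11/16) = 0.3252
  (S=0,T=1): P(S|T) = (11/128)/(1/8) = 11/16;  -(11/128)·log₂(11/16) = 0.0465
  (S=1,T=0): P(S|T) = (35/128)/(7/8) = 5/16;  -(35/128)·log₂(5/16) = 0.4588
  (S=1,T=1): P(S|T) = (5/128)/(1/8) = 5/16;  -(5/128)·log₂(5/16) = 0.0655
H(S|T) = 0.3252 + 0.0465 + 0.4588 + 0.0655
  = 0.8960 bits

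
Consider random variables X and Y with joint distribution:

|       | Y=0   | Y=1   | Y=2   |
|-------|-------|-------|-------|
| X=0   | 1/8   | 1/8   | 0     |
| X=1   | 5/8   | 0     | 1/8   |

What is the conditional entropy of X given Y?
Marginal P(Y) (column sums):
  P(Y=0) = 1/8 + 5/8 = 3/4
  P(Y=1) = 1/8 + 0 = 1/8
  P(Y=2) = 0 + 1/8 = 1/8

H(X|Y) = -Σ P(X,Y)·log₂ P(X|Y), where P(X|Y) = P(X,Y) / P(Y)
  (cells with P(X,Y) = 0 contribute 0)
  (X=0,Y=0): P(X|Y) = (1/8)/(3/4) = 1/6;  -(1/8)·log₂(1/6) = 0.3231
  (X=0,Y=1): P(X|Y) = (1/8)/(1/8) = 1;  -(1/8)·log₂(1) = 0.0000
  (X=1,Y=0): P(X|Y) = (5/8)/(3/4) = 5/6;  -(5/8)·log₂(5/6) = 0.1644
  (X=1,Y=2): P(X|Y) = (1/8)/(1/8) = 1;  -(1/8)·log₂(1) = 0.0000
H(X|Y) = 0.3231 + 0.0000 + 0.1644 + 0.0000
  = 0.4875 bits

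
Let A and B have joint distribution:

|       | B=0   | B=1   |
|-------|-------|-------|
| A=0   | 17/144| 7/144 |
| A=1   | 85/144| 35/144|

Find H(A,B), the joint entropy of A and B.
H(A,B) = -Σ P(A,B) log₂ P(A,B), summed over the non-zero cells:
H(A,B) = -[(17/144)·log₂(17/144) + (7/144)·log₂(7/144) + (85/144)·log₂(85/144) + (35/144)·log₂(35/144)]
  = 0.3639 + 0.2121 + 0.4489 + 0.4960
  = 1.5209 bits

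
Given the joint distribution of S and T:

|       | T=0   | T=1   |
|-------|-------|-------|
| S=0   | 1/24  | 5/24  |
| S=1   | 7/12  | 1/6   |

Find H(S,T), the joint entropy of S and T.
H(S,T) = -Σ P(S,T) log₂ P(S,T), summed over the non-zero cells:
H(S,T) = -[(1/24)·log₂(1/24) + (5/24)·log₂(5/24) + (7/12)·log₂(7/12) + (1/6)·log₂(1/6)]
  = 0.1910 + 0.4715 + 0.4536 + 0.4308
  = 1.5469 bits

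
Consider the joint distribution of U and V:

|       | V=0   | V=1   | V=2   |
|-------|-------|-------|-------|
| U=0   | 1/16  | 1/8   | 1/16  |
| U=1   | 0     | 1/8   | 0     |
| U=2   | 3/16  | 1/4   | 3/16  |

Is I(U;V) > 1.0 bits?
Marginal P(U) (row sums):
  P(U=0) = 1/16 + 1/8 + 1/16 = 1/4
  P(U=1) = 0 + 1/8 + 0 = 1/8
  P(U=2) = 3/16 + 1/4 + 3/16 = 5/8
Marginal P(V) (column sums):
  P(V=0) = 1/16 + 0 + 3/16 = 1/4
  P(V=1) = 1/8 + 1/8 + 1/4 = 1/2
  P(V=2) = 1/16 + 0 + 3/16 = 1/4

H(U) = -[(1/4)·log₂(1/4) + (1/8)·log₂(1/8) + (5/8)·log₂(5/8)]
  = 0.5000 + 0.3750 + 0.4238
  = 1.2988 bits
H(V) = -[(1/4)·log₂(1/4) + (1/2)·log₂(1/2) + (1/4)·log₂(1/4)]
  = 0.5000 + 0.5000 + 0.5000
  = 1.5000 bits
H(U,V) = -[(1/16)·log₂(1/16) + (1/8)·log₂(1/8) + (1/16)·log₂(1/16) + (1/8)·log₂(1/8) + (3/16)·log₂(3/16) + (1/4)·log₂(1/4) + (3/16)·log₂(3/16)]
  = 0.2500 + 0.3750 + 0.2500 + 0.3750 + 0.4528 + 0.5000 + 0.4528
  = 2.6556 bits

I(U;V) = H(U) + H(V) - H(U,V)
  = 1.2988 + 1.5000 - 2.6556
  = 0.1432 bits

No. I(U;V) = 0.1432 bits, which is ≤ 1.0 bits.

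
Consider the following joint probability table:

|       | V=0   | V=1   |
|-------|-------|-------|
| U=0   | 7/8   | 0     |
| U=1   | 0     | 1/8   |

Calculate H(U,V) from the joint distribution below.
H(U,V) = -Σ P(U,V) log₂ P(U,V), summed over the non-zero cells:
H(U,V) = -[(7/8)·log₂(7/8) + (1/8)·log₂(1/8)]
  = 0.1686 + 0.3750
  = 0.5436 bits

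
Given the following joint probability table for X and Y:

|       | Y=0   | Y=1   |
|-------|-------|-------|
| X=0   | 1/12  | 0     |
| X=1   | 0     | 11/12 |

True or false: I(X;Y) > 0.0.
Marginal P(X) (row sums):
  P(X=0) = 1/12 + 0 = 1/12
  P(X=1) = 0 + 11/12 = 11/12
Marginal P(Y) (column sums):
  P(Y=0) = 1/12 + 0 = 1/12
  P(Y=1) = 0 + 11/12 = 11/12

H(X) = -[(1/12)·log₂(1/12) + (11/12)·log₂(11/12)]
  = 0.2987 + 0.1151
  = 0.4138 bits
H(Y) = -[(1/12)·log₂(1/12) + (11/12)·log₂(11/12)]
  = 0.2987 + 0.1151
  = 0.4138 bits
H(X,Y) = -[(1/12)·log₂(1/12) + (11/12)·log₂(11/12)]
  = 0.2987 + 0.1151
  = 0.4138 bits

I(X;Y) = H(X) + H(Y) - H(X,Y)
  = 0.4138 + 0.4138 - 0.4138
  = 0.4138 bits

True. I(X;Y) = 0.4138 bits, which is > 0.0 bits.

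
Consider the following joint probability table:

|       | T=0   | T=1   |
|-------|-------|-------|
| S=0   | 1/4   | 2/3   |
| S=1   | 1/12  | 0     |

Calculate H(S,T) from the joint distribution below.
H(S,T) = -Σ P(S,T) log₂ P(S,T), summed over the non-zero cells:
H(S,T) = -[(1/4)·log₂(1/4) + (2/3)·log₂(2/3) + (1/12)·log₂(1/12)]
  = 0.5000 + 0.3900 + 0.2987
  = 1.1887 bits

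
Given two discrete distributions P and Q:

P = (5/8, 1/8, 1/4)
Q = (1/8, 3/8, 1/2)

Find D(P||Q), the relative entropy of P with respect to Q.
D(P||Q) = Σ P(i) log₂(P(i)/Q(i))
  i=0: (5/8) × log₂((5/8)/(1/8)) = (5/8) × log₂(5) = 1.4512
  i=1: (1/8) × log₂((1/8)/(3/8)) = (1/8) × log₂(1/3) = -0.1981
  i=2: (1/4) × log₂((1/4)/(1/2)) = (1/4) × log₂(1/2) = -0.2500
D(P||Q) = 1.4512 - 0.1981 - 0.2500
  = 1.0031 bits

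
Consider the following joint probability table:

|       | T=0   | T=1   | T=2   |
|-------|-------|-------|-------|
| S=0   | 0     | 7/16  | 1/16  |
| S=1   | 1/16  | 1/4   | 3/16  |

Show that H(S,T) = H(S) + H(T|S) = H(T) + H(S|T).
Marginal P(S) (row sums):
  P(S=0) = 0 + 7/16 + 1/16 = 1/2
  P(S=1) = 1/16 + 1/4 + 3/16 = 1/2
Marginal P(T) (column sums):
  P(T=0) = 0 + 1/16 = 1/16
  P(T=1) = 7/16 + 1/4 = 11/16
  P(T=2) = 1/16 + 3/16 = 1/4

Decomposition 1: H(S) + H(T|S)
H(S) = -[(1/2)·log₂(1/2) + (1/2)·log₂(1/2)]
  = 0.5000 + 0.5000
  = 1.0000 bits
H(T|S) = -Σ P(S,T)·log₂ P(T|S), where P(T|S) = P(S,T) / P(S)
  (cells with P(S,T) = 0 contribute 0)
  (S=0,T=1): P(T|S) = (7/16)/(1/2) = 7/8;  -(7/16)·log₂(7/8) = 0.0843
  (S=0,T=2): P(T|S) = (1/16)/(1/2) = 1/8;  -(1/16)·log₂(1/8) = 0.1875
  (S=1,T=0): P(T|S) = (1/16)/(1/2) = 1/8;  -(1/16)·log₂(1/8) = 0.1875
  (S=1,T=1): P(T|S) = (1/4)/(1/2) = 1/2;  -(1/4)·log₂(1/2) = 0.2500
  (S=1,T=2): P(T|S) = (3/16)/(1/2) = 3/8;  -(3/16)·log₂(3/8) = 0.2653
H(T|S) = 0.0843 + 0.1875 + 0.1875 + 0.2500 + 0.2653
  = 0.9746 bits
H(S) + H(T|S) = 1.0000 + 0.9746 = 1.9746 bits

Decomposition 2: H(T) + H(S|T)
H(T) = -[(1/16)·log₂(1/16) + (11/16)·log₂(11/16) + (1/4)·log₂(1/4)]
  = 0.2500 + 0.3716 + 0.5000
  = 1.1216 bits
H(S|T) = -Σ P(S,T)·log₂ P(S|T), where P(S|T) = P(S,T) / P(T)
  (cells with P(S,T) = 0 contribute 0)
  (S=0,T=1): P(S|T) = (7/16)/(11/16) = 7/11;  -(7/16)·log₂(7/11) = 0.2853
  (S=0,T=2): P(S|T) = (1/16)/(1/4) = 1/4;  -(1/16)·log₂(1/4) = 0.1250
  (S=1,T=0): P(S|T) = (1/16)/(1/16) = 1;  -(1/16)·log₂(1) = 0.0000
  (S=1,T=1): P(S|T) = (1/4)/(11/16) = 4/11;  -(1/4)·log₂(4/11) = 0.3649
  (S=1,T=2): P(S|T) = (3/16)/(1/4) = 3/4;  -(3/16)·log₂(3/4) = 0.0778
H(S|T) = 0.2853 + 0.1250 + 0.0000 + 0.3649 + 0.0778
  = 0.8530 bits
H(T) + H(S|T) = 1.1216 + 0.8530 = 1.9746 bits

Direct computation of the joint entropy:
H(S,T) = -[(7/16)·log₂(7/16) + (1/16)·log₂(1/16) + (1/16)·log₂(1/16) + (1/4)·log₂(1/4) + (3/16)·log₂(3/16)]
  = 0.5218 + 0.2500 + 0.2500 + 0.5000 + 0.4528
  = 1.9746 bits

All three agree: H(S,T) = 1.9746 bits ✓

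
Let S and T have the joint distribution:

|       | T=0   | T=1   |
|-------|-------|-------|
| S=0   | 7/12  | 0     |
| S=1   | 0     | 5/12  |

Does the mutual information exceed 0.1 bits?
Marginal P(S) (row sums):
  P(S=0) = 7/12 + 0 = 7/12
  P(S=1) = 0 + 5/12 = 5/12
Marginal P(T) (column sums):
  P(T=0) = 7/12 + 0 = 7/12
  P(T=1) = 0 + 5/12 = 5/12

H(S) = -[(7/12)·log₂(7/12) + (5/12)·log₂(5/12)]
  = 0.4536 + 0.5263
  = 0.9799 bits
H(T) = -[(7/12)·log₂(7/12) + (5/12)·log₂(5/12)]
  = 0.4536 + 0.5263
  = 0.9799 bits
H(S,T) = -[(7/12)·log₂(7/12) + (5/12)·log₂(5/12)]
  = 0.4536 + 0.5263
  = 0.9799 bits

I(S;T) = H(S) + H(T) - H(S,T)
  = 0.9799 + 0.9799 - 0.9799
  = 0.9799 bits

Yes. I(S;T) = 0.9799 bits, which is > 0.1 bits.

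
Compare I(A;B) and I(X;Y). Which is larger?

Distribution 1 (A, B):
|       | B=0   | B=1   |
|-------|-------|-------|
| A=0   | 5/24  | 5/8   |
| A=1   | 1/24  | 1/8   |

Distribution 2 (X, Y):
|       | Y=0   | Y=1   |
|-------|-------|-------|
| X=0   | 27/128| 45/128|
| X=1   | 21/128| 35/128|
Distribution 1 (A, B):
Marginal P(A) (row sums):
  P(A=0) = 5/24 + 5/8 = 5/6
  P(A=1) = 1/24 + 1/8 = 1/6
Marginal P(B) (column sums):
  P(B=0) = 5/24 + 1/24 = 1/4
  P(B=1) = 5/8 + 1/8 = 3/4

H(A) = -[(5/6)·log₂(5/6) + (1/6)·log₂(1/6)]
  = 0.2192 + 0.4308
  = 0.6500 bits
H(B) = -[(1/4)·log₂(1/4) + (3/4)·log₂(3/4)]
  = 0.5000 + 0.3113
  = 0.8113 bits
H(A,B) = -[(5/24)·log₂(5/24) + (5/8)·log₂(5/8) + (1/24)·log₂(1/24) + (1/8)·log₂(1/8)]
  = 0.4715 + 0.4238 + 0.1910 + 0.3750
  = 1.4613 bits

I(A;B) = H(A) + H(B) - H(A,B)
  = 0.6500 + 0.8113 - 1.4613
  = 0.0000 bits

Distribution 2 (X, Y):
Marginal P(X) (row sums):
  P(X=0) = 27/128 + 45/128 = 9/16
  P(X=1) = 21/128 + 35/128 = 7/16
Marginal P(Y) (column sums):
  P(Y=0) = 27/128 + 21/128 = 3/8
  P(Y=1) = 45/128 + 35/128 = 5/8

H(X) = -[(9/16)·log₂(9/16) + (7/16)·log₂(7/16)]
  = 0.4669 + 0.5218
  = 0.9887 bits
H(Y) = -[(3/8)·log₂(3/8) + (5/8)·log₂(5/8)]
  = 0.5306 + 0.4238
  = 0.9544 bits
H(X,Y) = -[(27/128)·log₂(27/128) + (45/128)·log₂(45/128) + (21/128)·log₂(21/128) + (35/128)·log₂(35/128)]
  = 0.4736 + 0.5302 + 0.4278 + 0.5115
  = 1.9431 bits

I(X;Y) = H(X) + H(Y) - H(X,Y)
  = 0.9887 + 0.9544 - 1.9431
  = 0.0000 bits

Both joint tables factor as the product of their marginals, so I(A;B) = I(X;Y) = 0 bits: neither is larger (both pairs are independent).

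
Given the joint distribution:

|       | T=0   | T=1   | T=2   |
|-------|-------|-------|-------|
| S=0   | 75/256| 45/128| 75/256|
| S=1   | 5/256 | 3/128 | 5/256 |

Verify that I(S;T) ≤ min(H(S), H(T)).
Marginal P(S) (row sums):
  P(S=0) = 75/256 + 45/128 + 75/256 = 15/16
  P(S=1) = 5/256 + 3/128 + 5/256 = 1/16
Marginal P(T) (column sums):
  P(T=0) = 75/256 + 5/256 = 5/16
  P(T=1) = 45/128 + 3/128 = 3/8
  P(T=2) = 75/256 + 5/256 = 5/16

H(S) = -[(15/16)·log₂(15/16) + (1/16)·log₂(1/16)]
  = 0.0873 + 0.2500
  = 0.3373 bits
H(T) = -[(5/16)·log₂(5/16) + (3/8)·log₂(3/8) + (5/16)·log₂(5/16)]
  = 0.5244 + 0.5306 + 0.5244
  = 1.5794 bits
H(S,T) = -[(75/256)·log₂(75/256) + (45/128)·log₂(45/128) + (75/256)·log₂(75/256) + (5/256)·log₂(5/256) + (3/128)·log₂(3/128) + (5/256)·log₂(5/256)]
  = 0.5189 + 0.5302 + 0.5189 + 0.1109 + 0.1269 + 0.1109
  = 1.9167 bits

I(S;T) = H(S) + H(T) - H(S,T)
  = 0.3373 + 1.5794 - 1.9167
  = 0.0000 bits

min(H(S), H(T)) = min(0.3373, 1.5794) = 0.3373 bits
Since 0.0000 ≤ 0.3373, the bound is satisfied ✓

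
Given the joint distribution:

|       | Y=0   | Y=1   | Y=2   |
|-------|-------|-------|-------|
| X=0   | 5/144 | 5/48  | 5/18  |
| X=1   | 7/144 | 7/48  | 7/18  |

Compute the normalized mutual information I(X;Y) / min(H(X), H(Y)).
Marginal P(X) (row sums):
  P(X=0) = 5/144 + 5/48 + 5/18 = 5/12
  P(X=1) = 7/144 + 7/48 + 7/18 = 7/12
Marginal P(Y) (column sums):
  P(Y=0) = 5/144 + 7/144 = 1/12
  P(Y=1) = 5/48 + 7/48 = 1/4
  P(Y=2) = 5/18 + 7/18 = 2/3

H(X) = -[(5/12)·log₂(5/12) + (7/12)·log₂(7/12)]
  = 0.5263 + 0.4536
  = 0.9799 bits
H(Y) = -[(1/12)·log₂(1/12) + (1/4)·log₂(1/4) + (2/3)·log₂(2/3)]
  = 0.2987 + 0.5000 + 0.3900
  = 1.1887 bits
H(X,Y) = -[(5/144)·log₂(5/144) + (5/48)·log₂(5/48) + (5/18)·log₂(5/18) + (7/144)·log₂(7/144) + (7/48)·log₂(7/48) + (7/18)·log₂(7/18)]
  = 0.1683 + 0.3399 + 0.5133 + 0.2121 + 0.4051 + 0.5299
  = 2.1686 bits

I(X;Y) = H(X) + H(Y) - H(X,Y)
  = 0.9799 + 1.1887 - 2.1686
  = 0.0000 bits

min(H(X), H(Y)) = min(0.9799, 1.1887) = 0.9799 bits
Normalized MI = 0.0000 / 0.9799 = 0.0000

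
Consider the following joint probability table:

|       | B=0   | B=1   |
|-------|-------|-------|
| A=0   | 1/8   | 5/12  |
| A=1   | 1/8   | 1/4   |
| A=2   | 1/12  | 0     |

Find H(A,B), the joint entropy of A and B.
H(A,B) = -Σ P(A,B) log₂ P(A,B), summed over the non-zero cells:
H(A,B) = -[(1/8)·log₂(1/8) + (5/12)·log₂(5/12) + (1/8)·log₂(1/8) + (1/4)·log₂(1/4) + (1/12)·log₂(1/12)]
  = 0.3750 + 0.5263 + 0.3750 + 0.5000 + 0.2987
  = 2.0750 bits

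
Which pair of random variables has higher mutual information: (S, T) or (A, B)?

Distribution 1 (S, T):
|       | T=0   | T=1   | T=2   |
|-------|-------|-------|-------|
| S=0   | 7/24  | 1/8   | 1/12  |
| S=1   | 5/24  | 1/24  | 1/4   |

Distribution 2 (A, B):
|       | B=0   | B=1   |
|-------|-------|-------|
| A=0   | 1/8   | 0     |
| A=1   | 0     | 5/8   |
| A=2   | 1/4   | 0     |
Distribution 1 (S, T):
Marginal P(S) (row sums):
  P(S=0) = 7/24 + 1/8 + 1/12 = 1/2
  P(S=1) = 5/24 + 1/24 + 1/4 = 1/2
Marginal P(T) (column sums):
  P(T=0) = 7/24 + 5/24 = 1/2
  P(T=1) = 1/8 + 1/24 = 1/6
  P(T=2) = 1/12 + 1/4 = 1/3

H(S) = -[(1/2)·log₂(1/2) + (1/2)·log₂(1/2)]
  = 0.5000 + 0.5000
  = 1.0000 bits
H(T) = -[(1/2)·log₂(1/2) + (1/6)·log₂(1/6) + (1/3)·log₂(1/3)]
  = 0.5000 + 0.4308 + 0.5283
  = 1.4591 bits
H(S,T) = -[(7/24)·log₂(7/24) + (1/8)·log₂(1/8) + (1/12)·log₂(1/12) + (5/24)·log₂(5/24) + (1/24)·log₂(1/24) + (1/4)·log₂(1/4)]
  = 0.5185 + 0.3750 + 0.2987 + 0.4715 + 0.1910 + 0.5000
  = 2.3547 bits

I(S;T) = H(S) + H(T) - H(S,T)
  = 1.0000 + 1.4591 - 2.3547
  = 0.1044 bits

Distribution 2 (A, B):
Marginal P(A) (row sums):
  P(A=0) = 1/8 + 0 = 1/8
  P(A=1) = 0 + 5/8 = 5/8
  P(A=2) = 1/4 + 0 = 1/4
Marginal P(B) (column sums):
  P(B=0) = 1/8 + 0 + 1/4 = 3/8
  P(B=1) = 0 + 5/8 + 0 = 5/8

H(A) = -[(1/8)·log₂(1/8) + (5/8)·log₂(5/8) + (1/4)·log₂(1/4)]
  = 0.3750 + 0.4238 + 0.5000
  = 1.2988 bits
H(B) = -[(3/8)·log₂(3/8) + (5/8)·log₂(5/8)]
  = 0.5306 + 0.4238
  = 0.9544 bits
H(A,B) = -[(1/8)·log₂(1/8) + (5/8)·log₂(5/8) + (1/4)·log₂(1/4)]
  = 0.3750 + 0.4238 + 0.5000
  = 1.2988 bits

I(A;B) = H(A) + H(B) - H(A,B)
  = 1.2988 + 0.9544 - 1.2988
  = 0.9544 bits

I(A;B) = 0.9544 bits > I(S;T) = 0.1044 bits, so (A, B) has the higher mutual information (stronger dependence).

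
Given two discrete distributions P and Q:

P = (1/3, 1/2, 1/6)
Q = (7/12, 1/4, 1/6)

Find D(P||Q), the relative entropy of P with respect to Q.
D(P||Q) = Σ P(i) log₂(P(i)/Q(i))
  i=0: (1/3) × log₂((1/3)/(7/12)) = (1/3) × log₂(4/7) = -0.2691
  i=1: (1/2) × log₂((1/2)/(1/4)) = (1/2) × log₂(2) = 0.5000
  i=2: (1/6) × log₂((1/6)/(1/6)) = (1/6) × log₂(1) = 0.0000
D(P||Q) = -0.2691 + 0.5000 + 0.0000
  = 0.2309 bits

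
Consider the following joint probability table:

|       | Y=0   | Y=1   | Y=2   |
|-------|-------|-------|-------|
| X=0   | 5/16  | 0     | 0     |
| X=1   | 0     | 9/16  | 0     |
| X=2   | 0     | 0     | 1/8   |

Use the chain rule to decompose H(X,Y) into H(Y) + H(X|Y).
By the chain rule: H(X,Y) = H(Y) + H(X|Y)

Marginal P(Y) (column sums):
  P(Y=0) = 5/16 + 0 + 0 = 5/16
  P(Y=1) = 0 + 9/16 + 0 = 9/16
  P(Y=2) = 0 + 0 + 1/8 = 1/8
H(Y) = -[(5/16)·log₂(5/16) + (9/16)·log₂(9/16) + (1/8)·log₂(1/8)]
  = 0.5244 + 0.4669 + 0.3750
  = 1.3663 bits
H(X|Y) = -Σ P(X,Y)·log₂ P(X|Y), where P(X|Y) = P(X,Y) / P(Y)
  (cells with P(X,Y) = 0 contribute 0)
  (X=0,Y=0): P(X|Y) = (5/16)/(5/16) = 1;  -(5/16)·log₂(1) = 0.0000
  (X=1,Y=1): P(X|Y) = (9/16)/(9/16) = 1;  -(9/16)·log₂(1) = 0.0000
  (X=2,Y=2): P(X|Y) = (1/8)/(1/8) = 1;  -(1/8)·log₂(1) = 0.0000
H(X|Y) = 0.0000 + 0.0000 + 0.0000
  = 0.0000 bits

H(X,Y) = H(Y) + H(X|Y) = 1.3663 + 0.0000 = 1.3663 bits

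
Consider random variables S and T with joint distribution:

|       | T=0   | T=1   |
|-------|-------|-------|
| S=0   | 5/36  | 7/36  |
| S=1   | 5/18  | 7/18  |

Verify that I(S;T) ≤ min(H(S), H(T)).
Marginal P(S) (row sums):
  P(S=0) = 5/36 + 7/36 = 1/3
  P(S=1) = 5/18 + 7/18 = 2/3
Marginal P(T) (column sums):
  P(T=0) = 5/36 + 5/18 = 5/12
  P(T=1) = 7/36 + 7/18 = 7/12

H(S) = -[(1/3)·log₂(1/3) + (2/3)·log₂(2/3)]
  = 0.5283 + 0.3900
  = 0.9183 bits
H(T) = -[(5/12)·log₂(5/12) + (7/12)·log₂(7/12)]
  = 0.5263 + 0.4536
  = 0.9799 bits
H(S,T) = -[(5/36)·log₂(5/36) + (7/36)·log₂(7/36) + (5/18)·log₂(5/18) + (7/18)·log₂(7/18)]
  = 0.3956 + 0.4594 + 0.5133 + 0.5299
  = 1.8982 bits

I(S;T) = H(S) + H(T) - H(S,T)
  = 0.9183 + 0.9799 - 1.8982
  = 0.0000 bits

min(H(S), H(T)) = min(0.9183, 0.9799) = 0.9183 bits
Since 0.0000 ≤ 0.9183, the bound is satisfied ✓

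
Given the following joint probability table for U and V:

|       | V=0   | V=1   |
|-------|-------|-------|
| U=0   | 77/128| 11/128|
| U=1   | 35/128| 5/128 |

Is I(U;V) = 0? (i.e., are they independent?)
Marginal P(U) (row sums):
  P(U=0) = 77/128 + 11/128 = 11/16
  P(U=1) = 35/128 + 5/128 = 5/16
Marginal P(V) (column sums):
  P(V=0) = 77/128 + 35/128 = 7/8
  P(V=1) = 11/128 + 5/128 = 1/8

U and V are independent iff P(U=i,V=j) = P(U=i)·P(V=j) for every cell.
  P(U=0)·P(V=0) = 11/16 × 7/8 = 77/128 = P(U=0,V=0) ✓
  P(U=0)·P(V=1) = 11/16 × 1/8 = 11/128 = P(U=0,V=1) ✓
  P(U=1)·P(V=0) = 5/16 × 7/8 = 35/128 = P(U=1,V=0) ✓
  P(U=1)·P(V=1) = 5/16 × 1/8 = 5/128 = P(U=1,V=1) ✓

Yes, U and V are independent: every cell factors, so I(U;V) = 0 bits.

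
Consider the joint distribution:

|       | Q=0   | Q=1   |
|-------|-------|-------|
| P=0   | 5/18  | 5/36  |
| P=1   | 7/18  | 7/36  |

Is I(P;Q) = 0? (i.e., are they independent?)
Marginal P(P) (row sums):
  P(P=0) = 5/18 + 5/36 = 5/12
  P(P=1) = 7/18 + 7/36 = 7/12
Marginal P(Q) (column sums):
  P(Q=0) = 5/18 + 7/18 = 2/3
  P(Q=1) = 5/36 + 7/36 = 1/3

P and Q are independent iff P(P=i,Q=j) = P(P=i)·P(Q=j) for every cell.
  P(P=0)·P(Q=0) = 5/12 × 2/3 = 5/18 = P(P=0,Q=0) ✓
  P(P=0)·P(Q=1) = 5/12 × 1/3 = 5/36 = P(P=0,Q=1) ✓
  P(P=1)·P(Q=0) = 7/12 × 2/3 = 7/18 = P(P=1,Q=0) ✓
  P(P=1)·P(Q=1) = 7/12 × 1/3 = 7/36 = P(P=1,Q=1) ✓

Yes, P and Q are independent: every cell factors, so I(P;Q) = 0 bits.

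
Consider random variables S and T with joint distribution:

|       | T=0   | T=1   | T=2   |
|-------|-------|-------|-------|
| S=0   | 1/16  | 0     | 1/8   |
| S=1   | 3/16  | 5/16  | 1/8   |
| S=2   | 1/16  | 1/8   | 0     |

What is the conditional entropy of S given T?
Marginal P(T) (column sums):
  P(T=0) = 1/16 + 3/16 + 1/16 = 5/16
  P(T=1) = 0 + 5/16 + 1/8 = 7/16
  P(T=2) = 1/8 + 1/8 + 0 = 1/4

H(S|T) = -Σ P(S,T)·log₂ P(S|T), where P(S|T) = P(S,T) / P(T)
  (cells with P(S,T) = 0 contribute 0)
  (S=0,T=0): P(S|T) = (1/16)/(5/16) = 1/5;  -(1/16)·log₂(1/5) = 0.1451
  (S=0,T=2): P(S|T) = (1/8)/(1/4) = 1/2;  -(1/8)·log₂(1/2) = 0.1250
  (S=1,T=0): P(S|T) = (3/16)/(5/16) = 3/5;  -(3/16)·log₂(3/5) = 0.1382
  (S=1,T=1): P(S|T) = (5/16)/(7/16) = 5/7;  -(5/16)·log₂(5/7) = 0.1517
  (S=1,T=2): P(S|T) = (1/8)/(1/4) = 1/2;  -(1/8)·log₂(1/2) = 0.1250
  (S=2,T=0): P(S|T) = (1/16)/(5/16) = 1/5;  -(1/16)·log₂(1/5) = 0.1451
  (S=2,T=1): P(S|T) = (1/8)/(7/16) = 2/7;  -(1/8)·log₂(2/7) = 0.2259
H(S|T) = 0.1451 + 0.1250 + 0.1382 + 0.1517 + 0.1250 + 0.1451 + 0.2259
  = 1.0560 bits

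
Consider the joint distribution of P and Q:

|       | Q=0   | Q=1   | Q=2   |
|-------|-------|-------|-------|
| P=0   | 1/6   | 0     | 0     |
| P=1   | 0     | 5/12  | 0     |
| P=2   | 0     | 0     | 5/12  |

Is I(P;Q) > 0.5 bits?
Marginal P(P) (row sums):
  P(P=0) = 1/6 + 0 + 0 = 1/6
  P(P=1) = 0 + 5/12 + 0 = 5/12
  P(P=2) = 0 + 0 + 5/12 = 5/12
Marginal P(Q) (column sums):
  P(Q=0) = 1/6 + 0 + 0 = 1/6
  P(Q=1) = 0 + 5/12 + 0 = 5/12
  P(Q=2) = 0 + 0 + 5/12 = 5/12

H(P) = -[(1/6)·log₂(1/6) + (5/12)·log₂(5/12) + (5/12)·log₂(5/12)]
  = 0.4308 + 0.5263 + 0.5263
  = 1.4834 bits
H(Q) = -[(1/6)·log₂(1/6) + (5/12)·log₂(5/12) + (5/12)·log₂(5/12)]
  = 0.4308 + 0.5263 + 0.5263
  = 1.4834 bits
H(P,Q) = -[(1/6)·log₂(1/6) + (5/12)·log₂(5/12) + (5/12)·log₂(5/12)]
  = 0.4308 + 0.5263 + 0.5263
  = 1.4834 bits

I(P;Q) = H(P) + H(Q) - H(P,Q)
  = 1.4834 + 1.4834 - 1.4834
  = 1.4834 bits

Yes. I(P;Q) = 1.4834 bits, which is > 0.5 bits.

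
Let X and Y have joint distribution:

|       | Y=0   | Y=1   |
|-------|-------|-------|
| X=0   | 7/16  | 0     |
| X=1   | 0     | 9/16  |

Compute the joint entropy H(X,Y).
H(X,Y) = -Σ P(X,Y) log₂ P(X,Y), summed over the non-zero cells:
H(X,Y) = -[(7/16)·log₂(7/16) + (9/16)·log₂(9/16)]
  = 0.5218 + 0.4669
  = 0.9887 bits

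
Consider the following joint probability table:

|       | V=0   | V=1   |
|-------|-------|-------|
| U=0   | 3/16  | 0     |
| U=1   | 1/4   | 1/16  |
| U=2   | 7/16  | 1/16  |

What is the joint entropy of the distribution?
H(U,V) = -Σ P(U,V) log₂ P(U,V), summed over the non-zero cells:
H(U,V) = -[(3/16)·log₂(3/16) + (1/4)·log₂(1/4) + (1/16)·log₂(1/16) + (7/16)·log₂(7/16) + (1/16)·log₂(1/16)]
  = 0.4528 + 0.5000 + 0.2500 + 0.5218 + 0.2500
  = 1.9746 bits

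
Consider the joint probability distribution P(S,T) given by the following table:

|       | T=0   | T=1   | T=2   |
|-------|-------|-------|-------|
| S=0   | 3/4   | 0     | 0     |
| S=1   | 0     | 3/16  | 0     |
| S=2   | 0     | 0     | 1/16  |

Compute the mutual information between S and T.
Marginal P(S) (row sums):
  P(S=0) = 3/4 + 0 + 0 = 3/4
  P(S=1) = 0 + 3/16 + 0 = 3/16
  P(S=2) = 0 + 0 + 1/16 = 1/16
Marginal P(T) (column sums):
  P(T=0) = 3/4 + 0 + 0 = 3/4
  P(T=1) = 0 + 3/16 + 0 = 3/16
  P(T=2) = 0 + 0 + 1/16 = 1/16

H(S) = -[(3/4)·log₂(3/4) + (3/16)·log₂(3/16) + (1/16)·log₂(1/16)]
  = 0.3113 + 0.4528 + 0.2500
  = 1.0141 bits
H(T) = -[(3/4)·log₂(3/4) + (3/16)·log₂(3/16) + (1/16)·log₂(1/16)]
  = 0.3113 + 0.4528 + 0.2500
  = 1.0141 bits
H(S,T) = -[(3/4)·log₂(3/4) + (3/16)·log₂(3/16) + (1/16)·log₂(1/16)]
  = 0.3113 + 0.4528 + 0.2500
  = 1.0141 bits

I(S;T) = H(S) + H(T) - H(S,T)
  = 1.0141 + 1.0141 - 1.0141
  = 1.0141 bits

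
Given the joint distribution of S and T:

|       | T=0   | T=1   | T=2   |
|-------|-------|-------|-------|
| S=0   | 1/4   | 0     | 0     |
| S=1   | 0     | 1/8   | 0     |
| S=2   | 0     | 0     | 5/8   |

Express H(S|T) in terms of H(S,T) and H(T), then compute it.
H(S|T) = H(S,T) - H(T)

Marginal P(T) (column sums):
  P(T=0) = 1/4 + 0 + 0 = 1/4
  P(T=1) = 0 + 1/8 + 0 = 1/8
  P(T=2) = 0 + 0 + 5/8 = 5/8

H(S,T) = -[(1/4)·log₂(1/4) + (1/8)·log₂(1/8) + (5/8)·log₂(5/8)]
  = 0.5000 + 0.3750 + 0.4238
  = 1.2988 bits
H(T) = -[(1/4)·log₂(1/4) + (1/8)·log₂(1/8) + (5/8)·log₂(5/8)]
  = 0.5000 + 0.3750 + 0.4238
  = 1.2988 bits

H(S|T) = 1.2988 - 1.2988 = 0.0000 bits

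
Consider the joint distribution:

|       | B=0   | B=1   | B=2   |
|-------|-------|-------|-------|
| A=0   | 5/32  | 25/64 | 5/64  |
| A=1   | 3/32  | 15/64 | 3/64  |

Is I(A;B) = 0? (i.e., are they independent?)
Marginal P(A) (row sums):
  P(A=0) = 5/32 + 25/64 + 5/64 = 5/8
  P(A=1) = 3/32 + 15/64 + 3/64 = 3/8
Marginal P(B) (column sums):
  P(B=0) = 5/32 + 3/32 = 1/4
  P(B=1) = 25/64 + 15/64 = 5/8
  P(B=2) = 5/64 + 3/64 = 1/8

A and B are independent iff P(A=i,B=j) = P(A=i)·P(B=j) for every cell.
  P(A=0)·P(B=0) = 5/8 × 1/4 = 5/32 = P(A=0,B=0) ✓
  P(A=0)·P(B=1) = 5/8 × 5/8 = 25/64 = P(A=0,B=1) ✓
  P(A=0)·P(B=2) = 5/8 × 1/8 = 5/64 = P(A=0,B=2) ✓
  P(A=1)·P(B=0) = 3/8 × 1/4 = 3/32 = P(A=1,B=0) ✓
  P(A=1)·P(B=1) = 3/8 × 5/8 = 15/64 = P(A=1,B=1) ✓
  P(A=1)·P(B=2) = 3/8 × 1/8 = 3/64 = P(A=1,B=2) ✓

Yes, A and B are independent: every cell factors, so I(A;B) = 0 bits.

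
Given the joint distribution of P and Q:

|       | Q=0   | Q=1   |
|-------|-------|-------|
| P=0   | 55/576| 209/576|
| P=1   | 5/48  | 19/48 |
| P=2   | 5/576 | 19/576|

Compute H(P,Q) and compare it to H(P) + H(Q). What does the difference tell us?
Marginal P(P) (row sums):
  P(P=0) = 55/576 + 209/576 = 11/24
  P(P=1) = 5/48 + 19/48 = 1/2
  P(P=2) = 5/576 + 19/576 = 1/24
Marginal P(Q) (column sums):
  P(Q=0) = 55/576 + 5/48 + 5/576 = 5/24
  P(Q=1) = 209/576 + 19/48 + 19/576 = 19/24

H(P,Q) = -[(55/576)·log₂(55/576) + (209/576)·log₂(209/576) + (5/48)·log₂(5/48) + (19/48)·log₂(19/48) + (5/576)·log₂(5/576) + (19/576)·log₂(19/576)]
  = 0.3236 + 0.5307 + 0.3399 + 0.5292 + 0.0594 + 0.1624
  = 1.9452 bits
H(P) = -[(11/24)·log₂(11/24) + (1/2)·log₂(1/2) + (1/24)·log₂(1/24)]
  = 0.5159 + 0.5000 + 0.1910
  = 1.2069 bits
H(Q) = -[(5/24)·log₂(5/24) + (19/24)·log₂(19/24)]
  = 0.4715 + 0.2668
  = 0.7383 bits

H(P) + H(Q) = 1.2069 + 0.7383 = 1.9452 bits
Difference: H(P) + H(Q) - H(P,Q) = 1.9452 - 1.9452 = 0.0000 bits = I(P;Q)

The difference is the mutual information; it is 0 here, so P and Q are independent (the joint entropy equals the sum of the marginal entropies).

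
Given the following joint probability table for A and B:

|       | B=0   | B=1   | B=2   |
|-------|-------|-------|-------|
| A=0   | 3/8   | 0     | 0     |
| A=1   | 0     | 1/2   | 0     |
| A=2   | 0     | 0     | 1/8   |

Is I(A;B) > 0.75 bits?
Marginal P(A) (row sums):
  P(A=0) = 3/8 + 0 + 0 = 3/8
  P(A=1) = 0 + 1/2 + 0 = 1/2
  P(A=2) = 0 + 0 + 1/8 = 1/8
Marginal P(B) (column sums):
  P(B=0) = 3/8 + 0 + 0 = 3/8
  P(B=1) = 0 + 1/2 + 0 = 1/2
  P(B=2) = 0 + 0 + 1/8 = 1/8

H(A) = -[(3/8)·log₂(3/8) + (1/2)·log₂(1/2) + (1/8)·log₂(1/8)]
  = 0.5306 + 0.5000 + 0.3750
  = 1.4056 bits
H(B) = -[(3/8)·log₂(3/8) + (1/2)·log₂(1/2) + (1/8)·log₂(1/8)]
  = 0.5306 + 0.5000 + 0.3750
  = 1.4056 bits
H(A,B) = -[(3/8)·log₂(3/8) + (1/2)·log₂(1/2) + (1/8)·log₂(1/8)]
  = 0.5306 + 0.5000 + 0.3750
  = 1.4056 bits

I(A;B) = H(A) + H(B) - H(A,B)
  = 1.4056 + 1.4056 - 1.4056
  = 1.4056 bits

Yes. I(A;B) = 1.4056 bits, which is > 0.75 bits.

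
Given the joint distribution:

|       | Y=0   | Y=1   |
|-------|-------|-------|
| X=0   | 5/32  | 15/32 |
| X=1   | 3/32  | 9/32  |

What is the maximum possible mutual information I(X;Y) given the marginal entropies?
The upper bound on mutual information is I(X;Y) ≤ min(H(X), H(Y)).

Marginal P(X) (row sums):
  P(X=0) = 5/32 + 15/32 = 5/8
  P(X=1) = 3/32 + 9/32 = 3/8
Marginal P(Y) (column sums):
  P(Y=0) = 5/32 + 3/32 = 1/4
  P(Y=1) = 15/32 + 9/32 = 3/4

H(X) = -[(5/8)·log₂(5/8) + (3/8)·log₂(3/8)]
  = 0.4238 + 0.5306
  = 0.9544 bits
H(Y) = -[(1/4)·log₂(1/4) + (3/4)·log₂(3/4)]
  = 0.5000 + 0.3113
  = 0.8113 bits

Maximum possible I(X;Y) = min(0.9544, 0.8113) = 0.8113 bits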